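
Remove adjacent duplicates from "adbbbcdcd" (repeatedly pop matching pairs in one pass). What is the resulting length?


Input: adbbbcdcd
Stack-based adjacent duplicate removal:
  Read 'a': push. Stack: a
  Read 'd': push. Stack: ad
  Read 'b': push. Stack: adb
  Read 'b': matches stack top 'b' => pop. Stack: ad
  Read 'b': push. Stack: adb
  Read 'c': push. Stack: adbc
  Read 'd': push. Stack: adbcd
  Read 'c': push. Stack: adbcdc
  Read 'd': push. Stack: adbcdcd
Final stack: "adbcdcd" (length 7)

7


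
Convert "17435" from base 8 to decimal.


Input: "17435" in base 8
Positional expansion:
  Digit '1' (value 1) x 8^4 = 4096
  Digit '7' (value 7) x 8^3 = 3584
  Digit '4' (value 4) x 8^2 = 256
  Digit '3' (value 3) x 8^1 = 24
  Digit '5' (value 5) x 8^0 = 5
Sum = 7965

7965


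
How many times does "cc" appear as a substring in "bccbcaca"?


Searching for "cc" in "bccbcaca"
Scanning each position:
  Position 0: "bc" => no
  Position 1: "cc" => MATCH
  Position 2: "cb" => no
  Position 3: "bc" => no
  Position 4: "ca" => no
  Position 5: "ac" => no
  Position 6: "ca" => no
Total occurrences: 1

1


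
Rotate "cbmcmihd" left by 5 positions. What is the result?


Input: "cbmcmihd", rotate left by 5
First 5 characters: "cbmcm"
Remaining characters: "ihd"
Concatenate remaining + first: "ihd" + "cbmcm" = "ihdcbmcm"

ihdcbmcm


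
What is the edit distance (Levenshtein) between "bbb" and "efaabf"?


Computing edit distance: "bbb" -> "efaabf"
DP table:
           e    f    a    a    b    f
      0    1    2    3    4    5    6
  b   1    1    2    3    4    4    5
  b   2    2    2    3    4    4    5
  b   3    3    3    3    4    4    5
Edit distance = dp[3][6] = 5

5


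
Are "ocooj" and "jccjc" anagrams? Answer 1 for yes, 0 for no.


Strings: "ocooj", "jccjc"
Sorted first:  cjooo
Sorted second: cccjj
Differ at position 1: 'j' vs 'c' => not anagrams

0


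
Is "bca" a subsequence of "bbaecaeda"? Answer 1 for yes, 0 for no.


Check if "bca" is a subsequence of "bbaecaeda"
Greedy scan:
  Position 0 ('b'): matches sub[0] = 'b'
  Position 1 ('b'): no match needed
  Position 2 ('a'): no match needed
  Position 3 ('e'): no match needed
  Position 4 ('c'): matches sub[1] = 'c'
  Position 5 ('a'): matches sub[2] = 'a'
  Position 6 ('e'): no match needed
  Position 7 ('d'): no match needed
  Position 8 ('a'): no match needed
All 3 characters matched => is a subsequence

1


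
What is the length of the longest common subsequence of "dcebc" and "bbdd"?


LCS of "dcebc" and "bbdd"
DP table:
           b    b    d    d
      0    0    0    0    0
  d   0    0    0    1    1
  c   0    0    0    1    1
  e   0    0    0    1    1
  b   0    1    1    1    1
  c   0    1    1    1    1
LCS length = dp[5][4] = 1

1


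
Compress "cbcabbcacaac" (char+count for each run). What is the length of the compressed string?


Input: cbcabbcacaac
Runs:
  'c' x 1 => "c1"
  'b' x 1 => "b1"
  'c' x 1 => "c1"
  'a' x 1 => "a1"
  'b' x 2 => "b2"
  'c' x 1 => "c1"
  'a' x 1 => "a1"
  'c' x 1 => "c1"
  'a' x 2 => "a2"
  'c' x 1 => "c1"
Compressed: "c1b1c1a1b2c1a1c1a2c1"
Compressed length: 20

20


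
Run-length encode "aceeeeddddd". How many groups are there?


Input: aceeeeddddd
Scanning for consecutive runs:
  Group 1: 'a' x 1 (positions 0-0)
  Group 2: 'c' x 1 (positions 1-1)
  Group 3: 'e' x 4 (positions 2-5)
  Group 4: 'd' x 5 (positions 6-10)
Total groups: 4

4


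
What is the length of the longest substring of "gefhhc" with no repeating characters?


Input: "gefhhc"
Sliding window (track last position of each char):
  Position 0 ('g'): window [0,0] length 1 -- new best
  Position 1 ('e'): window [0,1] length 2 -- new best
  Position 2 ('f'): window [0,2] length 3 -- new best
  Position 3 ('h'): window [0,3] length 4 -- new best
  Position 4 ('h'): repeat (last at 3), move window start to 4
  Position 4 ('h'): window [4,4] length 1
  Position 5 ('c'): window [4,5] length 2
Longest substring with no repeats: "gefh" with length 4

4


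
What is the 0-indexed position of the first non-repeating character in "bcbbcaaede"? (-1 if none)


Input: bcbbcaaede
Character frequencies:
  'a': 2
  'b': 3
  'c': 2
  'd': 1
  'e': 2
Scanning left to right for freq == 1:
  Position 0 ('b'): freq=3, skip
  Position 1 ('c'): freq=2, skip
  Position 2 ('b'): freq=3, skip
  Position 3 ('b'): freq=3, skip
  Position 4 ('c'): freq=2, skip
  Position 5 ('a'): freq=2, skip
  Position 6 ('a'): freq=2, skip
  Position 7 ('e'): freq=2, skip
  Position 8 ('d'): unique! => answer = 8

8


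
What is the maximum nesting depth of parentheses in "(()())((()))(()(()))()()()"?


Input: "(()())((()))(()(()))()()()"
Tracking depth:
  Position 0 '(': depth becomes 1
  Position 1 '(': depth becomes 2
  Position 2 ')': depth becomes 1
  Position 3 '(': depth becomes 2
  Position 4 ')': depth becomes 1
  Position 5 ')': depth becomes 0
  Position 6 '(': depth becomes 1
  Position 7 '(': depth becomes 2
  Position 8 '(': depth becomes 3
  Position 9 ')': depth becomes 2
  Position 10 ')': depth becomes 1
  Position 11 ')': depth becomes 0
  Position 12 '(': depth becomes 1
  Position 13 '(': depth becomes 2
  Position 14 ')': depth becomes 1
  Position 15 '(': depth becomes 2
  Position 16 '(': depth becomes 3
  Position 17 ')': depth becomes 2
  Position 18 ')': depth becomes 1
  Position 19 ')': depth becomes 0
  Position 20 '(': depth becomes 1
  Position 21 ')': depth becomes 0
  Position 22 '(': depth becomes 1
  Position 23 ')': depth becomes 0
  Position 24 '(': depth becomes 1
  Position 25 ')': depth becomes 0
Maximum depth reached: 3

3


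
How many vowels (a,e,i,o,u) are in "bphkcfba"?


Input: bphkcfba
Checking each character:
  'b' at position 0: consonant
  'p' at position 1: consonant
  'h' at position 2: consonant
  'k' at position 3: consonant
  'c' at position 4: consonant
  'f' at position 5: consonant
  'b' at position 6: consonant
  'a' at position 7: vowel (running total: 1)
Total vowels: 1

1


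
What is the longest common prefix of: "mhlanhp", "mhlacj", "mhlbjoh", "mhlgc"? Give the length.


Words: mhlanhp, mhlacj, mhlbjoh, mhlgc
  Position 0: all 'm' => match
  Position 1: all 'h' => match
  Position 2: all 'l' => match
  Position 3: ('a', 'a', 'b', 'g') => mismatch, stop
LCP = "mhl" (length 3)

3


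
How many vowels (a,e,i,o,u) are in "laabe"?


Input: laabe
Checking each character:
  'l' at position 0: consonant
  'a' at position 1: vowel (running total: 1)
  'a' at position 2: vowel (running total: 2)
  'b' at position 3: consonant
  'e' at position 4: vowel (running total: 3)
Total vowels: 3

3


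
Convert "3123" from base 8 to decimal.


Input: "3123" in base 8
Positional expansion:
  Digit '3' (value 3) x 8^3 = 1536
  Digit '1' (value 1) x 8^2 = 64
  Digit '2' (value 2) x 8^1 = 16
  Digit '3' (value 3) x 8^0 = 3
Sum = 1619

1619


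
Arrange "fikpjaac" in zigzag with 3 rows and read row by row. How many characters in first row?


Zigzag "fikpjaac" into 3 rows:
Placing characters:
  'f' => row 0
  'i' => row 1
  'k' => row 2
  'p' => row 1
  'j' => row 0
  'a' => row 1
  'a' => row 2
  'c' => row 1
Rows:
  Row 0: "fj"
  Row 1: "ipac"
  Row 2: "ka"
First row length: 2

2


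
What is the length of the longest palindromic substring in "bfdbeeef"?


Input: "bfdbeeef"
Checking substrings for palindromes:
  [4:7] "eee" (len 3) => palindrome
  [4:6] "ee" (len 2) => palindrome
  [5:7] "ee" (len 2) => palindrome
Longest palindromic substring: "eee" with length 3

3


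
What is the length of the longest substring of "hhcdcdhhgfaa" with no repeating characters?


Input: "hhcdcdhhgfaa"
Sliding window (track last position of each char):
  Position 0 ('h'): window [0,0] length 1 -- new best
  Position 1 ('h'): repeat (last at 0), move window start to 1
  Position 1 ('h'): window [1,1] length 1
  Position 2 ('c'): window [1,2] length 2 -- new best
  Position 3 ('d'): window [1,3] length 3 -- new best
  Position 4 ('c'): repeat (last at 2), move window start to 3
  Position 4 ('c'): window [3,4] length 2
  Position 5 ('d'): repeat (last at 3), move window start to 4
  Position 5 ('d'): window [4,5] length 2
  Position 6 ('h'): window [4,6] length 3
  Position 7 ('h'): repeat (last at 6), move window start to 7
  Position 7 ('h'): window [7,7] length 1
  Position 8 ('g'): window [7,8] length 2
  Position 9 ('f'): window [7,9] length 3
  Position 10 ('a'): window [7,10] length 4 -- new best
  Position 11 ('a'): repeat (last at 10), move window start to 11
  Position 11 ('a'): window [11,11] length 1
Longest substring with no repeats: "hgfa" with length 4

4


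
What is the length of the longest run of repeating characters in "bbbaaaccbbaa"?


Input: "bbbaaaccbbaa"
Scanning for longest run:
  Position 1 ('b'): continues run of 'b', length=2
  Position 2 ('b'): continues run of 'b', length=3
  Position 3 ('a'): new char, reset run to 1
  Position 4 ('a'): continues run of 'a', length=2
  Position 5 ('a'): continues run of 'a', length=3
  Position 6 ('c'): new char, reset run to 1
  Position 7 ('c'): continues run of 'c', length=2
  Position 8 ('b'): new char, reset run to 1
  Position 9 ('b'): continues run of 'b', length=2
  Position 10 ('a'): new char, reset run to 1
  Position 11 ('a'): continues run of 'a', length=2
Longest run: 'b' with length 3

3


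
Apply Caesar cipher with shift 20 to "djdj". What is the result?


Caesar cipher: shift "djdj" by 20
  'd' (pos 3) + 20 = pos 23 = 'x'
  'j' (pos 9) + 20 = pos 3 = 'd'
  'd' (pos 3) + 20 = pos 23 = 'x'
  'j' (pos 9) + 20 = pos 3 = 'd'
Result: xdxd

xdxd


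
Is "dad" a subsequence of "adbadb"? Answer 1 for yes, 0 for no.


Check if "dad" is a subsequence of "adbadb"
Greedy scan:
  Position 0 ('a'): no match needed
  Position 1 ('d'): matches sub[0] = 'd'
  Position 2 ('b'): no match needed
  Position 3 ('a'): matches sub[1] = 'a'
  Position 4 ('d'): matches sub[2] = 'd'
  Position 5 ('b'): no match needed
All 3 characters matched => is a subsequence

1


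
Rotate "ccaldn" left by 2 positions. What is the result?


Input: "ccaldn", rotate left by 2
First 2 characters: "cc"
Remaining characters: "aldn"
Concatenate remaining + first: "aldn" + "cc" = "aldncc"

aldncc


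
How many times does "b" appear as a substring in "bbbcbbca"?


Searching for "b" in "bbbcbbca"
Scanning each position:
  Position 0: "b" => MATCH
  Position 1: "b" => MATCH
  Position 2: "b" => MATCH
  Position 3: "c" => no
  Position 4: "b" => MATCH
  Position 5: "b" => MATCH
  Position 6: "c" => no
  Position 7: "a" => no
Total occurrences: 5

5


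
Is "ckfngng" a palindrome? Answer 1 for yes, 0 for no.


Input: ckfngng
Reversed: gngnfkc
  Compare pos 0 ('c') with pos 6 ('g'): MISMATCH
  Compare pos 1 ('k') with pos 5 ('n'): MISMATCH
  Compare pos 2 ('f') with pos 4 ('g'): MISMATCH
Result: not a palindrome

0


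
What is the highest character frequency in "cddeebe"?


Input: cddeebe
Character counts:
  'b': 1
  'c': 1
  'd': 2
  'e': 3
Maximum frequency: 3

3


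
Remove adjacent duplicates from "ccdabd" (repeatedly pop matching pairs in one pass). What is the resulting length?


Input: ccdabd
Stack-based adjacent duplicate removal:
  Read 'c': push. Stack: c
  Read 'c': matches stack top 'c' => pop. Stack: (empty)
  Read 'd': push. Stack: d
  Read 'a': push. Stack: da
  Read 'b': push. Stack: dab
  Read 'd': push. Stack: dabd
Final stack: "dabd" (length 4)

4


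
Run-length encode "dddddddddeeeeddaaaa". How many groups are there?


Input: dddddddddeeeeddaaaa
Scanning for consecutive runs:
  Group 1: 'd' x 9 (positions 0-8)
  Group 2: 'e' x 4 (positions 9-12)
  Group 3: 'd' x 2 (positions 13-14)
  Group 4: 'a' x 4 (positions 15-18)
Total groups: 4

4


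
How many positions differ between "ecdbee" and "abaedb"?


Comparing "ecdbee" and "abaedb" position by position:
  Position 0: 'e' vs 'a' => DIFFER
  Position 1: 'c' vs 'b' => DIFFER
  Position 2: 'd' vs 'a' => DIFFER
  Position 3: 'b' vs 'e' => DIFFER
  Position 4: 'e' vs 'd' => DIFFER
  Position 5: 'e' vs 'b' => DIFFER
Positions that differ: 6

6


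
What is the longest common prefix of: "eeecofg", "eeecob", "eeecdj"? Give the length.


Words: eeecofg, eeecob, eeecdj
  Position 0: all 'e' => match
  Position 1: all 'e' => match
  Position 2: all 'e' => match
  Position 3: all 'c' => match
  Position 4: ('o', 'o', 'd') => mismatch, stop
LCP = "eeec" (length 4)

4


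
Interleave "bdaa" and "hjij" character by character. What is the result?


Interleaving "bdaa" and "hjij":
  Position 0: 'b' from first, 'h' from second => "bh"
  Position 1: 'd' from first, 'j' from second => "dj"
  Position 2: 'a' from first, 'i' from second => "ai"
  Position 3: 'a' from first, 'j' from second => "aj"
Result: bhdjaiaj

bhdjaiaj


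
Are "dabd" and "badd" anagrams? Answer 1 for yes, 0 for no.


Strings: "dabd", "badd"
Sorted first:  abdd
Sorted second: abdd
Sorted forms match => anagrams

1


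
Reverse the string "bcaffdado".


Input: bcaffdado
Reading characters right to left:
  Position 8: 'o'
  Position 7: 'd'
  Position 6: 'a'
  Position 5: 'd'
  Position 4: 'f'
  Position 3: 'f'
  Position 2: 'a'
  Position 1: 'c'
  Position 0: 'b'
Reversed: odadffacb

odadffacb


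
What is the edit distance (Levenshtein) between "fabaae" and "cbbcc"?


Computing edit distance: "fabaae" -> "cbbcc"
DP table:
           c    b    b    c    c
      0    1    2    3    4    5
  f   1    1    2    3    4    5
  a   2    2    2    3    4    5
  b   3    3    2    2    3    4
  a   4    4    3    3    3    4
  a   5    5    4    4    4    4
  e   6    6    5    5    5    5
Edit distance = dp[6][5] = 5

5


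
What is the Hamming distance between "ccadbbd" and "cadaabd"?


Comparing "ccadbbd" and "cadaabd" position by position:
  Position 0: 'c' vs 'c' => same
  Position 1: 'c' vs 'a' => differ
  Position 2: 'a' vs 'd' => differ
  Position 3: 'd' vs 'a' => differ
  Position 4: 'b' vs 'a' => differ
  Position 5: 'b' vs 'b' => same
  Position 6: 'd' vs 'd' => same
Total differences (Hamming distance): 4

4


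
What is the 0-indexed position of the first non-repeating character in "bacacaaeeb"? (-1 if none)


Input: bacacaaeeb
Character frequencies:
  'a': 4
  'b': 2
  'c': 2
  'e': 2
Scanning left to right for freq == 1:
  Position 0 ('b'): freq=2, skip
  Position 1 ('a'): freq=4, skip
  Position 2 ('c'): freq=2, skip
  Position 3 ('a'): freq=4, skip
  Position 4 ('c'): freq=2, skip
  Position 5 ('a'): freq=4, skip
  Position 6 ('a'): freq=4, skip
  Position 7 ('e'): freq=2, skip
  Position 8 ('e'): freq=2, skip
  Position 9 ('b'): freq=2, skip
  No unique character found => answer = -1

-1


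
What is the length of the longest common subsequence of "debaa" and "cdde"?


LCS of "debaa" and "cdde"
DP table:
           c    d    d    e
      0    0    0    0    0
  d   0    0    1    1    1
  e   0    0    1    1    2
  b   0    0    1    1    2
  a   0    0    1    1    2
  a   0    0    1    1    2
LCS length = dp[5][4] = 2

2


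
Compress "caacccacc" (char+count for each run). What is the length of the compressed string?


Input: caacccacc
Runs:
  'c' x 1 => "c1"
  'a' x 2 => "a2"
  'c' x 3 => "c3"
  'a' x 1 => "a1"
  'c' x 2 => "c2"
Compressed: "c1a2c3a1c2"
Compressed length: 10

10


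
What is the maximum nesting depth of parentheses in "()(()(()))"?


Input: "()(()(()))"
Tracking depth:
  Position 0 '(': depth becomes 1
  Position 1 ')': depth becomes 0
  Position 2 '(': depth becomes 1
  Position 3 '(': depth becomes 2
  Position 4 ')': depth becomes 1
  Position 5 '(': depth becomes 2
  Position 6 '(': depth becomes 3
  Position 7 ')': depth becomes 2
  Position 8 ')': depth becomes 1
  Position 9 ')': depth becomes 0
Maximum depth reached: 3

3


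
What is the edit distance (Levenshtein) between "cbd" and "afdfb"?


Computing edit distance: "cbd" -> "afdfb"
DP table:
           a    f    d    f    b
      0    1    2    3    4    5
  c   1    1    2    3    4    5
  b   2    2    2    3    4    4
  d   3    3    3    2    3    4
Edit distance = dp[3][5] = 4

4


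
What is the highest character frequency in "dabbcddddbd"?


Input: dabbcddddbd
Character counts:
  'a': 1
  'b': 3
  'c': 1
  'd': 6
Maximum frequency: 6

6


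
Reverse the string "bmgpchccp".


Input: bmgpchccp
Reading characters right to left:
  Position 8: 'p'
  Position 7: 'c'
  Position 6: 'c'
  Position 5: 'h'
  Position 4: 'c'
  Position 3: 'p'
  Position 2: 'g'
  Position 1: 'm'
  Position 0: 'b'
Reversed: pcchcpgmb

pcchcpgmb


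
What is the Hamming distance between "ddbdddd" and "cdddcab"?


Comparing "ddbdddd" and "cdddcab" position by position:
  Position 0: 'd' vs 'c' => differ
  Position 1: 'd' vs 'd' => same
  Position 2: 'b' vs 'd' => differ
  Position 3: 'd' vs 'd' => same
  Position 4: 'd' vs 'c' => differ
  Position 5: 'd' vs 'a' => differ
  Position 6: 'd' vs 'b' => differ
Total differences (Hamming distance): 5

5


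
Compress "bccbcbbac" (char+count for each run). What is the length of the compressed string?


Input: bccbcbbac
Runs:
  'b' x 1 => "b1"
  'c' x 2 => "c2"
  'b' x 1 => "b1"
  'c' x 1 => "c1"
  'b' x 2 => "b2"
  'a' x 1 => "a1"
  'c' x 1 => "c1"
Compressed: "b1c2b1c1b2a1c1"
Compressed length: 14

14


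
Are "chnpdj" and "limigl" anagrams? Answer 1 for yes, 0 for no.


Strings: "chnpdj", "limigl"
Sorted first:  cdhjnp
Sorted second: giillm
Differ at position 0: 'c' vs 'g' => not anagrams

0


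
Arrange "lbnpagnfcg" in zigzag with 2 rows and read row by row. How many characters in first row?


Zigzag "lbnpagnfcg" into 2 rows:
Placing characters:
  'l' => row 0
  'b' => row 1
  'n' => row 0
  'p' => row 1
  'a' => row 0
  'g' => row 1
  'n' => row 0
  'f' => row 1
  'c' => row 0
  'g' => row 1
Rows:
  Row 0: "lnanc"
  Row 1: "bpgfg"
First row length: 5

5


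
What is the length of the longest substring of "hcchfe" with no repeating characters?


Input: "hcchfe"
Sliding window (track last position of each char):
  Position 0 ('h'): window [0,0] length 1 -- new best
  Position 1 ('c'): window [0,1] length 2 -- new best
  Position 2 ('c'): repeat (last at 1), move window start to 2
  Position 2 ('c'): window [2,2] length 1
  Position 3 ('h'): window [2,3] length 2
  Position 4 ('f'): window [2,4] length 3 -- new best
  Position 5 ('e'): window [2,5] length 4 -- new best
Longest substring with no repeats: "chfe" with length 4

4


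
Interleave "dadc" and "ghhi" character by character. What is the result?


Interleaving "dadc" and "ghhi":
  Position 0: 'd' from first, 'g' from second => "dg"
  Position 1: 'a' from first, 'h' from second => "ah"
  Position 2: 'd' from first, 'h' from second => "dh"
  Position 3: 'c' from first, 'i' from second => "ci"
Result: dgahdhci

dgahdhci


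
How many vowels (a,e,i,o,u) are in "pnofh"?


Input: pnofh
Checking each character:
  'p' at position 0: consonant
  'n' at position 1: consonant
  'o' at position 2: vowel (running total: 1)
  'f' at position 3: consonant
  'h' at position 4: consonant
Total vowels: 1

1


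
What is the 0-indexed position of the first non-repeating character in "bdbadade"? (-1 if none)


Input: bdbadade
Character frequencies:
  'a': 2
  'b': 2
  'd': 3
  'e': 1
Scanning left to right for freq == 1:
  Position 0 ('b'): freq=2, skip
  Position 1 ('d'): freq=3, skip
  Position 2 ('b'): freq=2, skip
  Position 3 ('a'): freq=2, skip
  Position 4 ('d'): freq=3, skip
  Position 5 ('a'): freq=2, skip
  Position 6 ('d'): freq=3, skip
  Position 7 ('e'): unique! => answer = 7

7


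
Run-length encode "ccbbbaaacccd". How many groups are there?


Input: ccbbbaaacccd
Scanning for consecutive runs:
  Group 1: 'c' x 2 (positions 0-1)
  Group 2: 'b' x 3 (positions 2-4)
  Group 3: 'a' x 3 (positions 5-7)
  Group 4: 'c' x 3 (positions 8-10)
  Group 5: 'd' x 1 (positions 11-11)
Total groups: 5

5


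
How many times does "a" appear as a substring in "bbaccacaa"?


Searching for "a" in "bbaccacaa"
Scanning each position:
  Position 0: "b" => no
  Position 1: "b" => no
  Position 2: "a" => MATCH
  Position 3: "c" => no
  Position 4: "c" => no
  Position 5: "a" => MATCH
  Position 6: "c" => no
  Position 7: "a" => MATCH
  Position 8: "a" => MATCH
Total occurrences: 4

4


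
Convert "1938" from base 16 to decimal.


Input: "1938" in base 16
Positional expansion:
  Digit '1' (value 1) x 16^3 = 4096
  Digit '9' (value 9) x 16^2 = 2304
  Digit '3' (value 3) x 16^1 = 48
  Digit '8' (value 8) x 16^0 = 8
Sum = 6456

6456


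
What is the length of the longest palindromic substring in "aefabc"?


Input: "aefabc"
Checking substrings for palindromes:
  No multi-char palindromic substrings found
Longest palindromic substring: "a" with length 1

1


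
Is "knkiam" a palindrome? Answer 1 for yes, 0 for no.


Input: knkiam
Reversed: maiknk
  Compare pos 0 ('k') with pos 5 ('m'): MISMATCH
  Compare pos 1 ('n') with pos 4 ('a'): MISMATCH
  Compare pos 2 ('k') with pos 3 ('i'): MISMATCH
Result: not a palindrome

0


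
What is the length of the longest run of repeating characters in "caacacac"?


Input: "caacacac"
Scanning for longest run:
  Position 1 ('a'): new char, reset run to 1
  Position 2 ('a'): continues run of 'a', length=2
  Position 3 ('c'): new char, reset run to 1
  Position 4 ('a'): new char, reset run to 1
  Position 5 ('c'): new char, reset run to 1
  Position 6 ('a'): new char, reset run to 1
  Position 7 ('c'): new char, reset run to 1
Longest run: 'a' with length 2

2


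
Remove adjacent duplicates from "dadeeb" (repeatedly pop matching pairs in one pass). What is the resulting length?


Input: dadeeb
Stack-based adjacent duplicate removal:
  Read 'd': push. Stack: d
  Read 'a': push. Stack: da
  Read 'd': push. Stack: dad
  Read 'e': push. Stack: dade
  Read 'e': matches stack top 'e' => pop. Stack: dad
  Read 'b': push. Stack: dadb
Final stack: "dadb" (length 4)

4


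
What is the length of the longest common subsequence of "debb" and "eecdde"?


LCS of "debb" and "eecdde"
DP table:
           e    e    c    d    d    e
      0    0    0    0    0    0    0
  d   0    0    0    0    1    1    1
  e   0    1    1    1    1    1    2
  b   0    1    1    1    1    1    2
  b   0    1    1    1    1    1    2
LCS length = dp[4][6] = 2

2


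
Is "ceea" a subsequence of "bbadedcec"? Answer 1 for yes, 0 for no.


Check if "ceea" is a subsequence of "bbadedcec"
Greedy scan:
  Position 0 ('b'): no match needed
  Position 1 ('b'): no match needed
  Position 2 ('a'): no match needed
  Position 3 ('d'): no match needed
  Position 4 ('e'): no match needed
  Position 5 ('d'): no match needed
  Position 6 ('c'): matches sub[0] = 'c'
  Position 7 ('e'): matches sub[1] = 'e'
  Position 8 ('c'): no match needed
Only matched 2/4 characters => not a subsequence

0


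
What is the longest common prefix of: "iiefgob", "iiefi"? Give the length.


Words: iiefgob, iiefi
  Position 0: all 'i' => match
  Position 1: all 'i' => match
  Position 2: all 'e' => match
  Position 3: all 'f' => match
  Position 4: ('g', 'i') => mismatch, stop
LCP = "iief" (length 4)

4


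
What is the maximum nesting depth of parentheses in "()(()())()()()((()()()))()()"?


Input: "()(()())()()()((()()()))()()"
Tracking depth:
  Position 0 '(': depth becomes 1
  Position 1 ')': depth becomes 0
  Position 2 '(': depth becomes 1
  Position 3 '(': depth becomes 2
  Position 4 ')': depth becomes 1
  Position 5 '(': depth becomes 2
  Position 6 ')': depth becomes 1
  Position 7 ')': depth becomes 0
  Position 8 '(': depth becomes 1
  Position 9 ')': depth becomes 0
  Position 10 '(': depth becomes 1
  Position 11 ')': depth becomes 0
  Position 12 '(': depth becomes 1
  Position 13 ')': depth becomes 0
  Position 14 '(': depth becomes 1
  Position 15 '(': depth becomes 2
  Position 16 '(': depth becomes 3
  Position 17 ')': depth becomes 2
  Position 18 '(': depth becomes 3
  Position 19 ')': depth becomes 2
  Position 20 '(': depth becomes 3
  Position 21 ')': depth becomes 2
  Position 22 ')': depth becomes 1
  Position 23 ')': depth becomes 0
  Position 24 '(': depth becomes 1
  Position 25 ')': depth becomes 0
  Position 26 '(': depth becomes 1
  Position 27 ')': depth becomes 0
Maximum depth reached: 3

3


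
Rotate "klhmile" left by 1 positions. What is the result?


Input: "klhmile", rotate left by 1
First 1 characters: "k"
Remaining characters: "lhmile"
Concatenate remaining + first: "lhmile" + "k" = "lhmilek"

lhmilek


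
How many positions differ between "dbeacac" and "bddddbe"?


Comparing "dbeacac" and "bddddbe" position by position:
  Position 0: 'd' vs 'b' => DIFFER
  Position 1: 'b' vs 'd' => DIFFER
  Position 2: 'e' vs 'd' => DIFFER
  Position 3: 'a' vs 'd' => DIFFER
  Position 4: 'c' vs 'd' => DIFFER
  Position 5: 'a' vs 'b' => DIFFER
  Position 6: 'c' vs 'e' => DIFFER
Positions that differ: 7

7


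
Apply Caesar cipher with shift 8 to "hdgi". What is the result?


Caesar cipher: shift "hdgi" by 8
  'h' (pos 7) + 8 = pos 15 = 'p'
  'd' (pos 3) + 8 = pos 11 = 'l'
  'g' (pos 6) + 8 = pos 14 = 'o'
  'i' (pos 8) + 8 = pos 16 = 'q'
Result: ploq

ploq


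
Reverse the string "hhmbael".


Input: hhmbael
Reading characters right to left:
  Position 6: 'l'
  Position 5: 'e'
  Position 4: 'a'
  Position 3: 'b'
  Position 2: 'm'
  Position 1: 'h'
  Position 0: 'h'
Reversed: leabmhh

leabmhh


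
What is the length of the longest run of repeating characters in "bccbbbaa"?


Input: "bccbbbaa"
Scanning for longest run:
  Position 1 ('c'): new char, reset run to 1
  Position 2 ('c'): continues run of 'c', length=2
  Position 3 ('b'): new char, reset run to 1
  Position 4 ('b'): continues run of 'b', length=2
  Position 5 ('b'): continues run of 'b', length=3
  Position 6 ('a'): new char, reset run to 1
  Position 7 ('a'): continues run of 'a', length=2
Longest run: 'b' with length 3

3


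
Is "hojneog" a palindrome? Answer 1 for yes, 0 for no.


Input: hojneog
Reversed: goenjoh
  Compare pos 0 ('h') with pos 6 ('g'): MISMATCH
  Compare pos 1 ('o') with pos 5 ('o'): match
  Compare pos 2 ('j') with pos 4 ('e'): MISMATCH
Result: not a palindrome

0


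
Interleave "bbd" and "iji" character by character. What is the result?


Interleaving "bbd" and "iji":
  Position 0: 'b' from first, 'i' from second => "bi"
  Position 1: 'b' from first, 'j' from second => "bj"
  Position 2: 'd' from first, 'i' from second => "di"
Result: bibjdi

bibjdi


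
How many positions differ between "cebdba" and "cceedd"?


Comparing "cebdba" and "cceedd" position by position:
  Position 0: 'c' vs 'c' => same
  Position 1: 'e' vs 'c' => DIFFER
  Position 2: 'b' vs 'e' => DIFFER
  Position 3: 'd' vs 'e' => DIFFER
  Position 4: 'b' vs 'd' => DIFFER
  Position 5: 'a' vs 'd' => DIFFER
Positions that differ: 5

5


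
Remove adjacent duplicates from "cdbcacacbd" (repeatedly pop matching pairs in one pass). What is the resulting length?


Input: cdbcacacbd
Stack-based adjacent duplicate removal:
  Read 'c': push. Stack: c
  Read 'd': push. Stack: cd
  Read 'b': push. Stack: cdb
  Read 'c': push. Stack: cdbc
  Read 'a': push. Stack: cdbca
  Read 'c': push. Stack: cdbcac
  Read 'a': push. Stack: cdbcaca
  Read 'c': push. Stack: cdbcacac
  Read 'b': push. Stack: cdbcacacb
  Read 'd': push. Stack: cdbcacacbd
Final stack: "cdbcacacbd" (length 10)

10


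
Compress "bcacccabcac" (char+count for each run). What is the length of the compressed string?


Input: bcacccabcac
Runs:
  'b' x 1 => "b1"
  'c' x 1 => "c1"
  'a' x 1 => "a1"
  'c' x 3 => "c3"
  'a' x 1 => "a1"
  'b' x 1 => "b1"
  'c' x 1 => "c1"
  'a' x 1 => "a1"
  'c' x 1 => "c1"
Compressed: "b1c1a1c3a1b1c1a1c1"
Compressed length: 18

18


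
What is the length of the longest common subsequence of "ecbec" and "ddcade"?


LCS of "ecbec" and "ddcade"
DP table:
           d    d    c    a    d    e
      0    0    0    0    0    0    0
  e   0    0    0    0    0    0    1
  c   0    0    0    1    1    1    1
  b   0    0    0    1    1    1    1
  e   0    0    0    1    1    1    2
  c   0    0    0    1    1    1    2
LCS length = dp[5][6] = 2

2


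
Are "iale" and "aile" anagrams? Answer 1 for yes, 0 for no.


Strings: "iale", "aile"
Sorted first:  aeil
Sorted second: aeil
Sorted forms match => anagrams

1


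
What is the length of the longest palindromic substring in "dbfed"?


Input: "dbfed"
Checking substrings for palindromes:
  No multi-char palindromic substrings found
Longest palindromic substring: "d" with length 1

1


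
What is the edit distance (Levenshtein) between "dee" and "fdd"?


Computing edit distance: "dee" -> "fdd"
DP table:
           f    d    d
      0    1    2    3
  d   1    1    1    2
  e   2    2    2    2
  e   3    3    3    3
Edit distance = dp[3][3] = 3

3


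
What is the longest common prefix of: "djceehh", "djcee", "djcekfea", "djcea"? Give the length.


Words: djceehh, djcee, djcekfea, djcea
  Position 0: all 'd' => match
  Position 1: all 'j' => match
  Position 2: all 'c' => match
  Position 3: all 'e' => match
  Position 4: ('e', 'e', 'k', 'a') => mismatch, stop
LCP = "djce" (length 4)

4


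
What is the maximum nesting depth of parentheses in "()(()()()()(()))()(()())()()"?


Input: "()(()()()()(()))()(()())()()"
Tracking depth:
  Position 0 '(': depth becomes 1
  Position 1 ')': depth becomes 0
  Position 2 '(': depth becomes 1
  Position 3 '(': depth becomes 2
  Position 4 ')': depth becomes 1
  Position 5 '(': depth becomes 2
  Position 6 ')': depth becomes 1
  Position 7 '(': depth becomes 2
  Position 8 ')': depth becomes 1
  Position 9 '(': depth becomes 2
  Position 10 ')': depth becomes 1
  Position 11 '(': depth becomes 2
  Position 12 '(': depth becomes 3
  Position 13 ')': depth becomes 2
  Position 14 ')': depth becomes 1
  Position 15 ')': depth becomes 0
  Position 16 '(': depth becomes 1
  Position 17 ')': depth becomes 0
  Position 18 '(': depth becomes 1
  Position 19 '(': depth becomes 2
  Position 20 ')': depth becomes 1
  Position 21 '(': depth becomes 2
  Position 22 ')': depth becomes 1
  Position 23 ')': depth becomes 0
  Position 24 '(': depth becomes 1
  Position 25 ')': depth becomes 0
  Position 26 '(': depth becomes 1
  Position 27 ')': depth becomes 0
Maximum depth reached: 3

3


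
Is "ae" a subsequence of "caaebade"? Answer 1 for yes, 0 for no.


Check if "ae" is a subsequence of "caaebade"
Greedy scan:
  Position 0 ('c'): no match needed
  Position 1 ('a'): matches sub[0] = 'a'
  Position 2 ('a'): no match needed
  Position 3 ('e'): matches sub[1] = 'e'
  Position 4 ('b'): no match needed
  Position 5 ('a'): no match needed
  Position 6 ('d'): no match needed
  Position 7 ('e'): no match needed
All 2 characters matched => is a subsequence

1


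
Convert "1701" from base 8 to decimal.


Input: "1701" in base 8
Positional expansion:
  Digit '1' (value 1) x 8^3 = 512
  Digit '7' (value 7) x 8^2 = 448
  Digit '0' (value 0) x 8^1 = 0
  Digit '1' (value 1) x 8^0 = 1
Sum = 961

961


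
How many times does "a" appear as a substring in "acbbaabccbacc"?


Searching for "a" in "acbbaabccbacc"
Scanning each position:
  Position 0: "a" => MATCH
  Position 1: "c" => no
  Position 2: "b" => no
  Position 3: "b" => no
  Position 4: "a" => MATCH
  Position 5: "a" => MATCH
  Position 6: "b" => no
  Position 7: "c" => no
  Position 8: "c" => no
  Position 9: "b" => no
  Position 10: "a" => MATCH
  Position 11: "c" => no
  Position 12: "c" => no
Total occurrences: 4

4


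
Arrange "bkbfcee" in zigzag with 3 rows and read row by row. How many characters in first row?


Zigzag "bkbfcee" into 3 rows:
Placing characters:
  'b' => row 0
  'k' => row 1
  'b' => row 2
  'f' => row 1
  'c' => row 0
  'e' => row 1
  'e' => row 2
Rows:
  Row 0: "bc"
  Row 1: "kfe"
  Row 2: "be"
First row length: 2

2


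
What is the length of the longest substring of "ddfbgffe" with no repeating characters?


Input: "ddfbgffe"
Sliding window (track last position of each char):
  Position 0 ('d'): window [0,0] length 1 -- new best
  Position 1 ('d'): repeat (last at 0), move window start to 1
  Position 1 ('d'): window [1,1] length 1
  Position 2 ('f'): window [1,2] length 2 -- new best
  Position 3 ('b'): window [1,3] length 3 -- new best
  Position 4 ('g'): window [1,4] length 4 -- new best
  Position 5 ('f'): repeat (last at 2), move window start to 3
  Position 5 ('f'): window [3,5] length 3
  Position 6 ('f'): repeat (last at 5), move window start to 6
  Position 6 ('f'): window [6,6] length 1
  Position 7 ('e'): window [6,7] length 2
Longest substring with no repeats: "dfbg" with length 4

4


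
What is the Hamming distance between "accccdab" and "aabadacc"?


Comparing "accccdab" and "aabadacc" position by position:
  Position 0: 'a' vs 'a' => same
  Position 1: 'c' vs 'a' => differ
  Position 2: 'c' vs 'b' => differ
  Position 3: 'c' vs 'a' => differ
  Position 4: 'c' vs 'd' => differ
  Position 5: 'd' vs 'a' => differ
  Position 6: 'a' vs 'c' => differ
  Position 7: 'b' vs 'c' => differ
Total differences (Hamming distance): 7

7


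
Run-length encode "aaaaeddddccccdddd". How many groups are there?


Input: aaaaeddddccccdddd
Scanning for consecutive runs:
  Group 1: 'a' x 4 (positions 0-3)
  Group 2: 'e' x 1 (positions 4-4)
  Group 3: 'd' x 4 (positions 5-8)
  Group 4: 'c' x 4 (positions 9-12)
  Group 5: 'd' x 4 (positions 13-16)
Total groups: 5

5


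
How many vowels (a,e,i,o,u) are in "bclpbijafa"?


Input: bclpbijafa
Checking each character:
  'b' at position 0: consonant
  'c' at position 1: consonant
  'l' at position 2: consonant
  'p' at position 3: consonant
  'b' at position 4: consonant
  'i' at position 5: vowel (running total: 1)
  'j' at position 6: consonant
  'a' at position 7: vowel (running total: 2)
  'f' at position 8: consonant
  'a' at position 9: vowel (running total: 3)
Total vowels: 3

3


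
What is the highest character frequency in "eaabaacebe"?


Input: eaabaacebe
Character counts:
  'a': 4
  'b': 2
  'c': 1
  'e': 3
Maximum frequency: 4

4


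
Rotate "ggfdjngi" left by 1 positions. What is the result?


Input: "ggfdjngi", rotate left by 1
First 1 characters: "g"
Remaining characters: "gfdjngi"
Concatenate remaining + first: "gfdjngi" + "g" = "gfdjngig"

gfdjngig


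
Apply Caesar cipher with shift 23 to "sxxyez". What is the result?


Caesar cipher: shift "sxxyez" by 23
  's' (pos 18) + 23 = pos 15 = 'p'
  'x' (pos 23) + 23 = pos 20 = 'u'
  'x' (pos 23) + 23 = pos 20 = 'u'
  'y' (pos 24) + 23 = pos 21 = 'v'
  'e' (pos 4) + 23 = pos 1 = 'b'
  'z' (pos 25) + 23 = pos 22 = 'w'
Result: puuvbw

puuvbw


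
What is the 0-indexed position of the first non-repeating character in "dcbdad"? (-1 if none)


Input: dcbdad
Character frequencies:
  'a': 1
  'b': 1
  'c': 1
  'd': 3
Scanning left to right for freq == 1:
  Position 0 ('d'): freq=3, skip
  Position 1 ('c'): unique! => answer = 1

1


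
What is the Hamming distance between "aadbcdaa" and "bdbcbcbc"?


Comparing "aadbcdaa" and "bdbcbcbc" position by position:
  Position 0: 'a' vs 'b' => differ
  Position 1: 'a' vs 'd' => differ
  Position 2: 'd' vs 'b' => differ
  Position 3: 'b' vs 'c' => differ
  Position 4: 'c' vs 'b' => differ
  Position 5: 'd' vs 'c' => differ
  Position 6: 'a' vs 'b' => differ
  Position 7: 'a' vs 'c' => differ
Total differences (Hamming distance): 8

8


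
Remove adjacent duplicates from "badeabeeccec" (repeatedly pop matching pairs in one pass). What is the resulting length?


Input: badeabeeccec
Stack-based adjacent duplicate removal:
  Read 'b': push. Stack: b
  Read 'a': push. Stack: ba
  Read 'd': push. Stack: bad
  Read 'e': push. Stack: bade
  Read 'a': push. Stack: badea
  Read 'b': push. Stack: badeab
  Read 'e': push. Stack: badeabe
  Read 'e': matches stack top 'e' => pop. Stack: badeab
  Read 'c': push. Stack: badeabc
  Read 'c': matches stack top 'c' => pop. Stack: badeab
  Read 'e': push. Stack: badeabe
  Read 'c': push. Stack: badeabec
Final stack: "badeabec" (length 8)

8


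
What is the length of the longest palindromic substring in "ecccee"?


Input: "ecccee"
Checking substrings for palindromes:
  [0:5] "eccce" (len 5) => palindrome
  [1:4] "ccc" (len 3) => palindrome
  [1:3] "cc" (len 2) => palindrome
  [2:4] "cc" (len 2) => palindrome
  [4:6] "ee" (len 2) => palindrome
Longest palindromic substring: "eccce" with length 5

5


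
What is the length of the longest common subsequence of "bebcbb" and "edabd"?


LCS of "bebcbb" and "edabd"
DP table:
           e    d    a    b    d
      0    0    0    0    0    0
  b   0    0    0    0    1    1
  e   0    1    1    1    1    1
  b   0    1    1    1    2    2
  c   0    1    1    1    2    2
  b   0    1    1    1    2    2
  b   0    1    1    1    2    2
LCS length = dp[6][5] = 2

2


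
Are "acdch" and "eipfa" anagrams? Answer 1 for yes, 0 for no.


Strings: "acdch", "eipfa"
Sorted first:  accdh
Sorted second: aefip
Differ at position 1: 'c' vs 'e' => not anagrams

0


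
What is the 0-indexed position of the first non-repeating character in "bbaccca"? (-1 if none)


Input: bbaccca
Character frequencies:
  'a': 2
  'b': 2
  'c': 3
Scanning left to right for freq == 1:
  Position 0 ('b'): freq=2, skip
  Position 1 ('b'): freq=2, skip
  Position 2 ('a'): freq=2, skip
  Position 3 ('c'): freq=3, skip
  Position 4 ('c'): freq=3, skip
  Position 5 ('c'): freq=3, skip
  Position 6 ('a'): freq=2, skip
  No unique character found => answer = -1

-1


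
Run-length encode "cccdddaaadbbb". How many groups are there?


Input: cccdddaaadbbb
Scanning for consecutive runs:
  Group 1: 'c' x 3 (positions 0-2)
  Group 2: 'd' x 3 (positions 3-5)
  Group 3: 'a' x 3 (positions 6-8)
  Group 4: 'd' x 1 (positions 9-9)
  Group 5: 'b' x 3 (positions 10-12)
Total groups: 5

5


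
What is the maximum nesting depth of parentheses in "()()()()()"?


Input: "()()()()()"
Tracking depth:
  Position 0 '(': depth becomes 1
  Position 1 ')': depth becomes 0
  Position 2 '(': depth becomes 1
  Position 3 ')': depth becomes 0
  Position 4 '(': depth becomes 1
  Position 5 ')': depth becomes 0
  Position 6 '(': depth becomes 1
  Position 7 ')': depth becomes 0
  Position 8 '(': depth becomes 1
  Position 9 ')': depth becomes 0
Maximum depth reached: 1

1


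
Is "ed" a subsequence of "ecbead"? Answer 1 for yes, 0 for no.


Check if "ed" is a subsequence of "ecbead"
Greedy scan:
  Position 0 ('e'): matches sub[0] = 'e'
  Position 1 ('c'): no match needed
  Position 2 ('b'): no match needed
  Position 3 ('e'): no match needed
  Position 4 ('a'): no match needed
  Position 5 ('d'): matches sub[1] = 'd'
All 2 characters matched => is a subsequence

1


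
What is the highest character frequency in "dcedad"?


Input: dcedad
Character counts:
  'a': 1
  'c': 1
  'd': 3
  'e': 1
Maximum frequency: 3

3


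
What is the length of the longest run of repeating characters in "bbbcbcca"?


Input: "bbbcbcca"
Scanning for longest run:
  Position 1 ('b'): continues run of 'b', length=2
  Position 2 ('b'): continues run of 'b', length=3
  Position 3 ('c'): new char, reset run to 1
  Position 4 ('b'): new char, reset run to 1
  Position 5 ('c'): new char, reset run to 1
  Position 6 ('c'): continues run of 'c', length=2
  Position 7 ('a'): new char, reset run to 1
Longest run: 'b' with length 3

3


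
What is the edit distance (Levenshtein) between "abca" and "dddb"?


Computing edit distance: "abca" -> "dddb"
DP table:
           d    d    d    b
      0    1    2    3    4
  a   1    1    2    3    4
  b   2    2    2    3    3
  c   3    3    3    3    4
  a   4    4    4    4    4
Edit distance = dp[4][4] = 4

4


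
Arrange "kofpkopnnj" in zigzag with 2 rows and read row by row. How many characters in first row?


Zigzag "kofpkopnnj" into 2 rows:
Placing characters:
  'k' => row 0
  'o' => row 1
  'f' => row 0
  'p' => row 1
  'k' => row 0
  'o' => row 1
  'p' => row 0
  'n' => row 1
  'n' => row 0
  'j' => row 1
Rows:
  Row 0: "kfkpn"
  Row 1: "oponj"
First row length: 5

5
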